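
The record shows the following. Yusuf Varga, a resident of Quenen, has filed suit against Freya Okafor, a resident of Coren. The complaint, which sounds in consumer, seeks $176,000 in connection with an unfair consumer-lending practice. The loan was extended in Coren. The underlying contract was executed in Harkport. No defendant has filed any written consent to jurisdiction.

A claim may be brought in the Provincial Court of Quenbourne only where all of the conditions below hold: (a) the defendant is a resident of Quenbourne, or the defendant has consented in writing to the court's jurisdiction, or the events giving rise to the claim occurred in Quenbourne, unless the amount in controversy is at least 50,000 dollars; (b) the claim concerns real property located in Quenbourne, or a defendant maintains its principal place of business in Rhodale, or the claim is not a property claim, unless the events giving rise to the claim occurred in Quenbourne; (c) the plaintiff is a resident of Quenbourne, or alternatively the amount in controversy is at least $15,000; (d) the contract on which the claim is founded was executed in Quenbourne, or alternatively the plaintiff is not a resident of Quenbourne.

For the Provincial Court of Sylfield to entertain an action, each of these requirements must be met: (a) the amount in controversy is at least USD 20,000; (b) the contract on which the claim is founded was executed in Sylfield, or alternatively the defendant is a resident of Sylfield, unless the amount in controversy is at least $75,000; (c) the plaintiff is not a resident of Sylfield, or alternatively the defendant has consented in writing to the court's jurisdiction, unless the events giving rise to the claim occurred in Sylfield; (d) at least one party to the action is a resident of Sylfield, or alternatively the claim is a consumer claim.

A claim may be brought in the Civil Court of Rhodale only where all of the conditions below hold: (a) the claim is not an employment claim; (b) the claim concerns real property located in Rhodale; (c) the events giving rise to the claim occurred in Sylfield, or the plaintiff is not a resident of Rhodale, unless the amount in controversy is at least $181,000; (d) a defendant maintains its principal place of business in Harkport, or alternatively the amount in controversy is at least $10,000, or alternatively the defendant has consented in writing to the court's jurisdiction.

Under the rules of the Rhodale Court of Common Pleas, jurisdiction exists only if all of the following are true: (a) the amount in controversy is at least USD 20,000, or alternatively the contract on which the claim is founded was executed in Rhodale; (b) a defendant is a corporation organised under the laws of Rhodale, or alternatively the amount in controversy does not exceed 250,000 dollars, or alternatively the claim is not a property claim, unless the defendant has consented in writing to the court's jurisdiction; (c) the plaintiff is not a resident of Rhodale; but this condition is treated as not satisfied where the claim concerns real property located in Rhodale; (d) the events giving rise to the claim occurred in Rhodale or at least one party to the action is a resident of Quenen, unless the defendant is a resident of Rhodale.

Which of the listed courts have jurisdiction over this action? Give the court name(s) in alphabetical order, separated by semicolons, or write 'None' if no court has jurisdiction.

The Provincial Court of Quenbourne:
  (a) The defendant resides in Coren, not Quenbourne; no such written consent has been filed; the operative events occurred in Coren, not Quenbourne — no alternative holds. But the amount in controversy is USD 176,000, which meets the 50,000 dollars floor, and the 'unless' clause therefore excuses the requirement. Condition met.
  (b) The claim is a consumer claim, not a property claim, which satisfies one of the alternatives. Condition met.
  (c) The amount in controversy is 176,000 dollars, which meets the $15,000 floor — that alternative is enough. Condition met.
  (d) The plaintiff resides in Quenen, which is not Quenbourne, so this disjunct is met. Satisfied.
  → Jurisdiction lies.
The Provincial Court of Sylfield:
  (a) The amount in controversy is USD 176,000, which meets the $20,000 floor. Met.
  (b) The contract was executed in Harkport, not Sylfield; the defendant resides in Coren, not Sylfield — every alternative fails. However, the amount in controversy is 176,000 dollars, which meets the 75,000 dollars floor, so the 'unless' proviso supplies this condition. Met.
  (c) The plaintiff resides in Quenen, which is not Sylfield, so this disjunct is met. Met.
  (d) The claim is a consumer claim, which satisfies one of the alternatives. Met.
  → Jurisdiction lies.
The Civil Court of Rhodale:
  (a) The claim is a consumer claim, not an employment claim. Met.
  (b) The claim does not concern real property. Not met.
  (c) The plaintiff resides in Quenen, which is not Rhodale — that alternative is enough. Condition met.
  (d) The amount in controversy is USD 176,000, which meets the USD 10,000 floor — that alternative is enough. Satisfied.
  → No jurisdiction.
The Rhodale Court of Common Pleas:
  (a) The amount in controversy is USD 176,000, which meets the USD 20,000 floor — that alternative is enough. Met.
  (b) The amount in controversy is 176,000 dollars, within the $250,000 ceiling, so this disjunct is met. Satisfied.
  (c) The plaintiff resides in Quenen, which is not Rhodale. The carve-out does not apply: the claim does not concern real property. Satisfied.
  (d) Yusuf Varga resides in Quenen, so one alternative holds. Satisfied.
  → Every requirement is satisfied — jurisdiction.

the Provincial Court of Quenbourne; the Provincial Court of Sylfield; the Rhodale Court of Common Pleas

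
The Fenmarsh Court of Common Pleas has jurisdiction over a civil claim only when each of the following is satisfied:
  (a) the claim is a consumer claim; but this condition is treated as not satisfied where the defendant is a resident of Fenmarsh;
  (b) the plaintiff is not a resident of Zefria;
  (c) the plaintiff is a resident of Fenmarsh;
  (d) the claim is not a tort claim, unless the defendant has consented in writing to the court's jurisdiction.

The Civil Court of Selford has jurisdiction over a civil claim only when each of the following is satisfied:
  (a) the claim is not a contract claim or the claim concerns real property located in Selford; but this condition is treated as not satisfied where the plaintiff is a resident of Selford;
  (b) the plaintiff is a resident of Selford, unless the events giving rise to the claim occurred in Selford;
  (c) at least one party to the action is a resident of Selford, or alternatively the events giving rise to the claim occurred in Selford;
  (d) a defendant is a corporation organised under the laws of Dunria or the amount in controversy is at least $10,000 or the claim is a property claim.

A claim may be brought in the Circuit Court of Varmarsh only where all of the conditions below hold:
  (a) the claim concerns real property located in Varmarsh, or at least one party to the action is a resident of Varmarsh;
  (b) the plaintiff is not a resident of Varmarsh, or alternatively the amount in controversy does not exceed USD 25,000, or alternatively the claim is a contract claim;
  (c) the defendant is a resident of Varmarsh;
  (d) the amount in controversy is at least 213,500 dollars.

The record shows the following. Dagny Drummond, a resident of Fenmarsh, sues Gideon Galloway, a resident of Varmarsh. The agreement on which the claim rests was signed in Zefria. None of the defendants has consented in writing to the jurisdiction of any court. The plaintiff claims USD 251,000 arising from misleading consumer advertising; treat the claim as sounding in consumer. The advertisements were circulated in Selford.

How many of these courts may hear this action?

The Fenmarsh Court of Common Pleas:
  (a) The claim is a consumer claim. And the carve-out is inapplicable — the defendant resides in Varmarsh, not Fenmarsh. Met.
  (b) The plaintiff resides in Fenmarsh, which is not Zefria. Met.
  (c) The plaintiff resides in Fenmarsh. Met.
  (d) The claim is a consumer claim, not a tort claim. Satisfied.
  → Jurisdiction lies.
The Civil Court of Selford:
  (a) The claim is a consumer claim, not a contract claim — that alternative is enough. The carve-out does not apply: the plaintiff resides in Fenmarsh, not Selford. Condition met.
  (b) The plaintiff resides in Fenmarsh, not Selford. However, the operative events occurred in Selford, so the 'unless' proviso supplies this condition. Met.
  (c) The operative events occurred in Selford — that alternative is enough. Satisfied.
  (d) The amount in controversy is 251,000 dollars, which meets the $10,000 floor, so one alternative holds. Condition met.
  → Every requirement is satisfied — jurisdiction.
The Circuit Court of Varmarsh:
  (a) Gideon Galloway resides in Varmarsh — that alternative is enough. Condition met.
  (b) The plaintiff resides in Fenmarsh, which is not Varmarsh — that alternative is enough. Met.
  (c) The defendant resides in Varmarsh. Condition met.
  (d) The amount in controversy is $251,000, which meets the USD 213,500 floor. Condition met.
  → Jurisdiction lies.
Courts with jurisdiction: the Fenmarsh Court of Common Pleas, the Civil Court of Selford, the Circuit Court of Varmarsh — 3 in total.

3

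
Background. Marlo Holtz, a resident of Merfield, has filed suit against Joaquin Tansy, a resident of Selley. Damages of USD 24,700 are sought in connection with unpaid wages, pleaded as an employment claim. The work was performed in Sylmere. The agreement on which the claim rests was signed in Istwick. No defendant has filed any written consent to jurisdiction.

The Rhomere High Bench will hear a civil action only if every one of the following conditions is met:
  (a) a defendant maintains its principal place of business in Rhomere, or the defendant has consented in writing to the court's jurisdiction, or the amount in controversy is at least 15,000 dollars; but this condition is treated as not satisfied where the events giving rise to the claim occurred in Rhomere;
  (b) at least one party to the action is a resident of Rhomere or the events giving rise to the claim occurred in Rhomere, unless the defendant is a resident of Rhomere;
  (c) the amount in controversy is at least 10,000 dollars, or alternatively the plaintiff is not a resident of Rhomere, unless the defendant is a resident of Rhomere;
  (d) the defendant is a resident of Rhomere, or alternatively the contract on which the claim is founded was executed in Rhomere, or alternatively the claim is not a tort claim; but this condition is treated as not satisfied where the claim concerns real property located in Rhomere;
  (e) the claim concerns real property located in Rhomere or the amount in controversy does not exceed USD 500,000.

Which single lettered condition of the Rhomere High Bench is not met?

The Rhomere High Bench:
  (a) The amount in controversy is USD 24,700, which meets the 15,000 dollars floor, which satisfies one of the alternatives. And the carve-out is inapplicable — the operative events occurred in Sylmere, not Rhomere. Satisfied.
  (b) No party resides in Rhomere; the operative events occurred in Sylmere, not Rhomere — no alternative holds. The proviso offers no rescue either, since the defendant resides in Selley, not Rhomere. Not satisfied.
  (c) The amount in controversy is 24,700 dollars, which meets the 10,000 dollars floor, so this disjunct is met. Condition met.
  (d) The claim is an employment claim, not a tort claim — that alternative is enough. And the carve-out is inapplicable — the claim does not concern real property. Satisfied.
  (e) The amount in controversy is $24,700, within the USD 500,000 ceiling, which satisfies one of the alternatives. Satisfied.
Only condition (b) fails.

(b)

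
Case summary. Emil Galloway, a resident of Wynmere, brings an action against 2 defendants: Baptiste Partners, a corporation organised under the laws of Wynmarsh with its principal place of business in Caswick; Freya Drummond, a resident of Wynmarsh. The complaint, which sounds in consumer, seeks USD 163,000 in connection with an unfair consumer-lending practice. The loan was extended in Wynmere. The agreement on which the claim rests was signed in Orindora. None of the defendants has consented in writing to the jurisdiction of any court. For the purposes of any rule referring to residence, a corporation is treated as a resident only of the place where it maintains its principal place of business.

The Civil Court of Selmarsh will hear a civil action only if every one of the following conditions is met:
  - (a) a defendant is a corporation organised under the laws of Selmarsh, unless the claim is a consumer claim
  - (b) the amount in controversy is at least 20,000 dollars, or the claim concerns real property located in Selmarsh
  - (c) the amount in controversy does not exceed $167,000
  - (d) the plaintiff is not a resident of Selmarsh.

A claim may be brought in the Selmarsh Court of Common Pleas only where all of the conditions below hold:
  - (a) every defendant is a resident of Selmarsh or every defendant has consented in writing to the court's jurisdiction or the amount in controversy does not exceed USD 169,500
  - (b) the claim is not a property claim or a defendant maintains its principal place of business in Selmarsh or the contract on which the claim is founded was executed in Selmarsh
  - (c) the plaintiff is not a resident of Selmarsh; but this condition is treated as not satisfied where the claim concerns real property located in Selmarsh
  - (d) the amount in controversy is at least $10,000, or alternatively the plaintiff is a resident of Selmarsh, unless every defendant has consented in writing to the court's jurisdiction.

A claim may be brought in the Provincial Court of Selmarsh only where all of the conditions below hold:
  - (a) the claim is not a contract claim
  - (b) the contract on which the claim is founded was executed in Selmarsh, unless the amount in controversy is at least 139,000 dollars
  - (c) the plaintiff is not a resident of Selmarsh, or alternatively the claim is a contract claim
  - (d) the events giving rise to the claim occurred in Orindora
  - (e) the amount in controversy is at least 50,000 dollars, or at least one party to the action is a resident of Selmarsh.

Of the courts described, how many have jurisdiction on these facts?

The Civil Court of Selmarsh:
  (a) The corporate defendant(s) are organised in Wynmarsh, not Selmarsh. But the claim is a consumer claim, and the 'unless' clause therefore excuses the requirement. Met.
  (b) The amount in controversy is USD 163,000, which meets the USD 20,000 floor, so this disjunct is met. Condition met.
  (c) The amount in controversy is USD 163,000, within the 167,000 dollars ceiling. Condition met.
  (d) The plaintiff resides in Wynmere, which is not Selmarsh. Satisfied.
  → Jurisdiction lies.
The Selmarsh Court of Common Pleas:
  (a) The amount in controversy is $163,000, within the $169,500 ceiling, which satisfies one of the alternatives. Met.
  (b) The claim is a consumer claim, not a property claim, so this disjunct is met. Condition met.
  (c) The plaintiff resides in Wynmere, which is not Selmarsh. The carve-out does not apply: the claim does not concern real property. Met.
  (d) The amount in controversy is $163,000, which meets the USD 10,000 floor, so this disjunct is met. Satisfied.
  → The court has jurisdiction.
The Provincial Court of Selmarsh:
  (a) The claim is a consumer claim, not a contract claim. Met.
  (b) The contract was executed in Orindora, not Selmarsh. However, the amount in controversy is USD 163,000, which meets the 139,000 dollars floor, so the 'unless' proviso supplies this condition. Met.
  (c) The plaintiff resides in Wynmere, which is not Selmarsh, so one alternative holds. Met.
  (d) The operative events occurred in Wynmere, not Orindora. Not met.
  (e) The amount in controversy is USD 163,000, which meets the USD 50,000 floor — that alternative is enough. Met.
  → At least one condition fails; no jurisdiction.
Courts with jurisdiction: the Civil Court of Selmarsh, the Selmarsh Court of Common Pleas — 2 in total.

2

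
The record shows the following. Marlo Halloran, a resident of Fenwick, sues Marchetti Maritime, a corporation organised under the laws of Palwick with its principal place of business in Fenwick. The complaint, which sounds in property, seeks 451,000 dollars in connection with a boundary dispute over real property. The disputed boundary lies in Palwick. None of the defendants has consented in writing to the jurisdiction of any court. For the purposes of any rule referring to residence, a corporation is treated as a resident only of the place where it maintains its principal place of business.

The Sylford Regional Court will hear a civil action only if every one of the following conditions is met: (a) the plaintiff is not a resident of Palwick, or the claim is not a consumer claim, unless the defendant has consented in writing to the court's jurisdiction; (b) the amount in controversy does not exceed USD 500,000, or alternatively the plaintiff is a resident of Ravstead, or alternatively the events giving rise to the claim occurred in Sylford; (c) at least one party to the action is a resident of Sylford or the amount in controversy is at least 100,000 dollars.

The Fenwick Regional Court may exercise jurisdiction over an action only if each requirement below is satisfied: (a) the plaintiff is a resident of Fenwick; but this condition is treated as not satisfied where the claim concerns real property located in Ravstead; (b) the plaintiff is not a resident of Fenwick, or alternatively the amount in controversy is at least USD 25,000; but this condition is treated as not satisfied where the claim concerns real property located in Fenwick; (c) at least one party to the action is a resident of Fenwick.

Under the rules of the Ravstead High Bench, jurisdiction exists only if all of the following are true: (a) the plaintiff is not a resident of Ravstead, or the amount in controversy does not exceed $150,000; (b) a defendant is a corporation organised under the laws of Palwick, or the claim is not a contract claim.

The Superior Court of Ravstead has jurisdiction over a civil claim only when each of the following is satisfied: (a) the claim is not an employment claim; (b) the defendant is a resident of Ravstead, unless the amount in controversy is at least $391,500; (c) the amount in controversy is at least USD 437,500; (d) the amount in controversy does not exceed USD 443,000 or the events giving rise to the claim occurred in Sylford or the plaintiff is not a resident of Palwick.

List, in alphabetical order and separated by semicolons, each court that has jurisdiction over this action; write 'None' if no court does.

The Sylford Regional Court:
  (a) The plaintiff resides in Fenwick, which is not Palwick, so this disjunct is met. Condition met.
  (b) The amount in controversy is $451,000, within the $500,000 ceiling — that alternative is enough. Met.
  (c) The amount in controversy is USD 451,000, which meets the USD 100,000 floor — that alternative is enough. Satisfied.
  → All conditions met; jurisdiction exists.
The Fenwick Regional Court:
  (a) The plaintiff resides in Fenwick. The carve-out does not apply: the property lies in Palwick, not Ravstead. Met.
  (b) The amount in controversy is 451,000 dollars, which meets the USD 25,000 floor — that alternative is enough. And the carve-out is inapplicable — the property lies in Palwick, not Fenwick. Satisfied.
  (c) Marlo Halloran resides in Fenwick. Satisfied.
  → All conditions met; jurisdiction exists.
The Ravstead High Bench:
  (a) The plaintiff resides in Fenwick, which is not Ravstead, so one alternative holds. Met.
  (b) Marchetti Maritime is organised under the laws of Palwick, so this disjunct is met. Met.
  → Every requirement is satisfied — jurisdiction.
The Superior Court of Ravstead:
  (a) The claim is a property claim, not an employment claim. Met.
  (b) The defendant resides in Fenwick, not Ravstead. But the amount in controversy is 451,000 dollars, which meets the 391,500 dollars floor, and the 'unless' clause therefore excuses the requirement. Met.
  (c) The amount in controversy is 451,000 dollars, which meets the USD 437,500 floor. Condition met.
  (d) The plaintiff resides in Fenwick, which is not Palwick, so this disjunct is met. Met.
  → All conditions met; jurisdiction exists.

the Fenwick Regional Court; the Ravstead High Bench; the Superior Court of Ravstead; the Sylford Regional Court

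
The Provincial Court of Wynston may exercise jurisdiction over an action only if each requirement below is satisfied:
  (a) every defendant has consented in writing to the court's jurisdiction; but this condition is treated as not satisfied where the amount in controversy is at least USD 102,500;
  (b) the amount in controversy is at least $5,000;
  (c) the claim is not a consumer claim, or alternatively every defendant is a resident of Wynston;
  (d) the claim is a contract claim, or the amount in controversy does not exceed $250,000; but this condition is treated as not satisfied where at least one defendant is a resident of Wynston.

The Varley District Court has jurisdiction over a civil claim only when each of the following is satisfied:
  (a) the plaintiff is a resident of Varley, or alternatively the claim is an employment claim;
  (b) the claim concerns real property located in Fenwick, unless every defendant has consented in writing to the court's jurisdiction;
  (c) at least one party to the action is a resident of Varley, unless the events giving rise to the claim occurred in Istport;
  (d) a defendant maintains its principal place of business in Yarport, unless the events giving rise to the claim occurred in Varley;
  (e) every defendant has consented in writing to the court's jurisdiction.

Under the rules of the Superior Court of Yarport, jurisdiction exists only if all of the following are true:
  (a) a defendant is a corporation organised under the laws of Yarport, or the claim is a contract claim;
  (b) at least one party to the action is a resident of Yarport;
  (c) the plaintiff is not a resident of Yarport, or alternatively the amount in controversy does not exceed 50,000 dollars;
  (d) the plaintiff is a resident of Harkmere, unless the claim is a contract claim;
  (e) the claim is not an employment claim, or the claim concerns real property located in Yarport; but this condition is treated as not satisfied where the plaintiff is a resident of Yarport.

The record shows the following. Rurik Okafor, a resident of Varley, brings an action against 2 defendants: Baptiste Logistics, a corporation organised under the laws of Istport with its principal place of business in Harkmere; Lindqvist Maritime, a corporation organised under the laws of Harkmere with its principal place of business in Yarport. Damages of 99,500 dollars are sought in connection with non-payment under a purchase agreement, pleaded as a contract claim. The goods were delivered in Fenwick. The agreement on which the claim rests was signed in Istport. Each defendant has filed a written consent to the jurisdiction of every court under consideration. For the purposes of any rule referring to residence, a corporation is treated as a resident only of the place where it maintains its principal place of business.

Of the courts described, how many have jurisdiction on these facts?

3

The Provincial Court of Wynston:
  (a) Every defendant has filed written consent. And the carve-out is inapplicable — the amount in controversy is USD 99,500, below the 102,500 dollars floor. Met.
  (b) The amount in controversy is USD 99,500, which meets the USD 5,000 floor. Condition met.
  (c) The claim is a contract claim, not a consumer claim, which satisfies one of the alternatives. Condition met.
  (d) The claim is a contract claim — that alternative is enough. The carve-out does not apply: no defendant resides in Wynston (they reside in Harkmere, Yarport). Condition met.
  → Jurisdiction lies.
The Varley District Court:
  (a) The plaintiff resides in Varley — that alternative is enough. Met.
  (b) The claim does not concern real property. However, every defendant has filed written consent, so the 'unless' proviso supplies this condition. Met.
  (c) Rurik Okafor resides in Varley. Satisfied.
  (d) Lindqvist Maritime has its principal place of business in Yarport. Satisfied.
  (e) Every defendant has filed written consent. Condition met.
  → Jurisdiction lies.
The Superior Court of Yarport:
  (a) The claim is a contract claim, so this disjunct is met. Met.
  (b) Lindqvist Maritime resides in Yarport. Satisfied.
  (c) The plaintiff resides in Varley, which is not Yarport, so one alternative holds. Satisfied.
  (d) The plaintiff resides in Varley, not Harkmere. The proviso rescues it, though: the claim is a contract claim. Condition met.
  (e) The claim is a contract claim, not an employment claim, so one alternative holds. The carve-out does not apply: the plaintiff resides in Varley, not Yarport. Condition met.
  → All conditions met; jurisdiction exists.
Courts with jurisdiction: the Provincial Court of Wynston, the Varley District Court, the Superior Court of Yarport — 3 in total.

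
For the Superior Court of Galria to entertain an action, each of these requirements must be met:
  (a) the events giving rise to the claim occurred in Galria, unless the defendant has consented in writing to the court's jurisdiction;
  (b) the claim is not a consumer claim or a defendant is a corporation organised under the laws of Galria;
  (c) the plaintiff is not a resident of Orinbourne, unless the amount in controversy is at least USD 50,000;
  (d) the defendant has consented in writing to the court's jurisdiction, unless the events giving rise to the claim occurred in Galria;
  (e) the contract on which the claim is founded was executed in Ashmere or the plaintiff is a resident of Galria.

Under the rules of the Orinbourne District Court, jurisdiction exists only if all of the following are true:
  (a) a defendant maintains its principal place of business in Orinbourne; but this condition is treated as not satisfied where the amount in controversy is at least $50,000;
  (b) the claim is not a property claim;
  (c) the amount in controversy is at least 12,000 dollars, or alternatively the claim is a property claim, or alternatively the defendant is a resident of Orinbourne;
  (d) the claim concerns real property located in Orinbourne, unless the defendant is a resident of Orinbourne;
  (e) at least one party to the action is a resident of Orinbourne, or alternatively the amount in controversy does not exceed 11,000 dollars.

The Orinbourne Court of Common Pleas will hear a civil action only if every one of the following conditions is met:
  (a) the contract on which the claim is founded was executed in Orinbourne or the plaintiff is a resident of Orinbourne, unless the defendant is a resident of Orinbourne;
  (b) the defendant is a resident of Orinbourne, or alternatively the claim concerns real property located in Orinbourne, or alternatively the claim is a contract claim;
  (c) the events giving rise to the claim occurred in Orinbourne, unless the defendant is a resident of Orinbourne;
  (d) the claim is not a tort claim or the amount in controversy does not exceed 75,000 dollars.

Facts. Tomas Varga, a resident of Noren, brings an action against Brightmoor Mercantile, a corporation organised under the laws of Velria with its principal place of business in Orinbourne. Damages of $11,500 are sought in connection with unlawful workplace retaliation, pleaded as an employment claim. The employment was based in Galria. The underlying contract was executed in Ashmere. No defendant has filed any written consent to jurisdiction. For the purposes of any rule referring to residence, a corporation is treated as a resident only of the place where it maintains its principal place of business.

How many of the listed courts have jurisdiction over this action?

The Superior Court of Galria:
  (a) The operative events occurred in Galria. Met.
  (b) The claim is an employment claim, not a consumer claim, so this disjunct is met. Met.
  (c) The plaintiff resides in Noren, which is not Orinbourne. Satisfied.
  (d) No such written consent has been filed. However, the operative events occurred in Galria, so the 'unless' proviso supplies this condition. Satisfied.
  (e) The contract was executed in Ashmere — that alternative is enough. Satisfied.
  → All conditions met; jurisdiction exists.
The Orinbourne District Court:
  (a) Brightmoor Mercantile has its principal place of business in Orinbourne. And the carve-out is inapplicable — the amount in controversy is USD 11,500, below the USD 50,000 floor. Satisfied.
  (b) The claim is an employment claim, not a property claim. Condition met.
  (c) The defendant resides in Orinbourne, so this disjunct is met. Condition met.
  (d) The claim does not concern real property. However, the defendant resides in Orinbourne, so the 'unless' proviso supplies this condition. Condition met.
  (e) Brightmoor Mercantile resides in Orinbourne, so one alternative holds. Met.
  → Every requirement is satisfied — jurisdiction.
The Orinbourne Court of Common Pleas:
  (a) The contract was executed in Ashmere, not Orinbourne; the plaintiff resides in Noren, not Orinbourne — every alternative fails. The proviso rescues it, though: the defendant resides in Orinbourne. Satisfied.
  (b) The defendant resides in Orinbourne, so this disjunct is met. Met.
  (c) The operative events occurred in Galria, not Orinbourne. The proviso rescues it, though: the defendant resides in Orinbourne. Met.
  (d) The claim is an employment claim, not a tort claim — that alternative is enough. Satisfied.
  → The court has jurisdiction.
Courts with jurisdiction: the Superior Court of Galria, the Orinbourne District Court, the Orinbourne Court of Common Pleas — 3 in total.

3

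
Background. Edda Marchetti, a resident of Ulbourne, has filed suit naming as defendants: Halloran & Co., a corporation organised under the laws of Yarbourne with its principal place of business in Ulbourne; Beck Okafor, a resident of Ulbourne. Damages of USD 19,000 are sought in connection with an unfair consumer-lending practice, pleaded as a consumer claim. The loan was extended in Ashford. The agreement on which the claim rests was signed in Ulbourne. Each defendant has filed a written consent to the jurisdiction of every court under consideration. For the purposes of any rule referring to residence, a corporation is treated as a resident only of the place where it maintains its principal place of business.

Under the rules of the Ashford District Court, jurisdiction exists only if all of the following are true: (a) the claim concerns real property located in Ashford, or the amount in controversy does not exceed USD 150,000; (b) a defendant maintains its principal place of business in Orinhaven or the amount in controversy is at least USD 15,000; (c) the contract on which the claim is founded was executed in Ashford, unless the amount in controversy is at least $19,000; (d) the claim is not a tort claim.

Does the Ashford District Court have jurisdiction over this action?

Yes

The Ashford District Court:
  (a) The amount in controversy is 19,000 dollars, within the 150,000 dollars ceiling, so this disjunct is met. Condition met.
  (b) The amount in controversy is USD 19,000, which meets the 15,000 dollars floor, so this disjunct is met. Condition met.
  (c) The contract was executed in Ulbourne, not Ashford. The proviso rescues it, though: the amount in controversy is $19,000, which meets the USD 19,000 floor. Satisfied.
  (d) The claim is a consumer claim, not a tort claim. Condition met.
  → The court has jurisdiction.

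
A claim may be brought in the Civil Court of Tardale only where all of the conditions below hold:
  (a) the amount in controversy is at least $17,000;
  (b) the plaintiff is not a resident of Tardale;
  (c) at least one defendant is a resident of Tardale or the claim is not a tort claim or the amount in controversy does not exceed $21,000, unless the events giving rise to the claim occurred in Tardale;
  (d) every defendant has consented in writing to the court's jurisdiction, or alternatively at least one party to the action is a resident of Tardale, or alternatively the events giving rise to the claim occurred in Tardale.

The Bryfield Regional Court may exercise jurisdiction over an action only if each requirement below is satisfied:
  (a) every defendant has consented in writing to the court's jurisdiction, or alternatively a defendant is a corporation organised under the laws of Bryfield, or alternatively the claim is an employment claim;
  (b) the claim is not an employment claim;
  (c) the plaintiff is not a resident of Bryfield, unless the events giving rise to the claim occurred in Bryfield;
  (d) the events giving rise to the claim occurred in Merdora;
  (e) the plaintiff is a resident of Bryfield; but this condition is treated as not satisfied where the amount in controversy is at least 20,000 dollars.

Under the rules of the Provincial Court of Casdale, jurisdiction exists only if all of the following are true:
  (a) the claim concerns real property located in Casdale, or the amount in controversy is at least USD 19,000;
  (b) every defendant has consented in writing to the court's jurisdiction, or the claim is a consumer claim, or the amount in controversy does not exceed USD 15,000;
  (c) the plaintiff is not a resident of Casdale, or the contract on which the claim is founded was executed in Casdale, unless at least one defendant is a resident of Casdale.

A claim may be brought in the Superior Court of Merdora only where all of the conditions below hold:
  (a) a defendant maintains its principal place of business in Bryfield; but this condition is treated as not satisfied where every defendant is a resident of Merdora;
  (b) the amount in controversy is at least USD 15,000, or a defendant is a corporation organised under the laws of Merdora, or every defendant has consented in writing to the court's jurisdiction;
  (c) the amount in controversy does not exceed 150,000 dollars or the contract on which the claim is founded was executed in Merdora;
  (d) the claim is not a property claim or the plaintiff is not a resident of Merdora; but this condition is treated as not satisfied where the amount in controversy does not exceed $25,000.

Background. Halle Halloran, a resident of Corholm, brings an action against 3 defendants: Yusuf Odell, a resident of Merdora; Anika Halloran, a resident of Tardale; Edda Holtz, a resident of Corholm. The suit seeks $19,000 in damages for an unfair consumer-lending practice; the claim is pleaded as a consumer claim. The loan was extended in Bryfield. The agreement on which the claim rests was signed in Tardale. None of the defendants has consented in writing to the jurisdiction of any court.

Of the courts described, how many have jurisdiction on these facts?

The Civil Court of Tardale:
  (a) The amount in controversy is $19,000, which meets the USD 17,000 floor. Satisfied.
  (b) The plaintiff resides in Corholm, which is not Tardale. Condition met.
  (c) Anika Halloran resides in Tardale, so one alternative holds. Met.
  (d) Anika Halloran resides in Tardale, so one alternative holds. Satisfied.
  → Every requirement is satisfied — jurisdiction.
The Bryfield Regional Court:
  (a) No such written consent has been filed; no defendant is a corporation; the claim is a consumer claim, not an employment claim — none of the alternatives is met. Condition not met.
  (b) The claim is a consumer claim, not an employment claim. Condition met.
  (c) The plaintiff resides in Corholm, which is not Bryfield. Met.
  (d) The operative events occurred in Bryfield, not Merdora. Fails.
  (e) The plaintiff resides in Corholm, not Bryfield. Condition not met.
  → Not every requirement is met — no jurisdiction.
The Provincial Court of Casdale:
  (a) The amount in controversy is 19,000 dollars, which meets the $19,000 floor, so one alternative holds. Met.
  (b) The claim is a consumer claim — that alternative is enough. Met.
  (c) The plaintiff resides in Corholm, which is not Casdale — that alternative is enough. Met.
  → All conditions met; jurisdiction exists.
The Superior Court of Merdora:
  (a) No defendant is a corporation. Condition not met.
  (b) The amount in controversy is $19,000, which meets the USD 15,000 floor, so this disjunct is met. Satisfied.
  (c) The amount in controversy is 19,000 dollars, within the 150,000 dollars ceiling, so one alternative holds. Satisfied.
  (d) The claim is a consumer claim, not a property claim, which satisfies one of the alternatives. However, the amount in controversy is 19,000 dollars, within the USD 25,000 ceiling, which falls within the stated exception and so defeats the condition. Condition not met.
  → The court lacks jurisdiction.
Courts with jurisdiction: the Civil Court of Tardale, the Provincial Court of Casdale — 2 in total.

2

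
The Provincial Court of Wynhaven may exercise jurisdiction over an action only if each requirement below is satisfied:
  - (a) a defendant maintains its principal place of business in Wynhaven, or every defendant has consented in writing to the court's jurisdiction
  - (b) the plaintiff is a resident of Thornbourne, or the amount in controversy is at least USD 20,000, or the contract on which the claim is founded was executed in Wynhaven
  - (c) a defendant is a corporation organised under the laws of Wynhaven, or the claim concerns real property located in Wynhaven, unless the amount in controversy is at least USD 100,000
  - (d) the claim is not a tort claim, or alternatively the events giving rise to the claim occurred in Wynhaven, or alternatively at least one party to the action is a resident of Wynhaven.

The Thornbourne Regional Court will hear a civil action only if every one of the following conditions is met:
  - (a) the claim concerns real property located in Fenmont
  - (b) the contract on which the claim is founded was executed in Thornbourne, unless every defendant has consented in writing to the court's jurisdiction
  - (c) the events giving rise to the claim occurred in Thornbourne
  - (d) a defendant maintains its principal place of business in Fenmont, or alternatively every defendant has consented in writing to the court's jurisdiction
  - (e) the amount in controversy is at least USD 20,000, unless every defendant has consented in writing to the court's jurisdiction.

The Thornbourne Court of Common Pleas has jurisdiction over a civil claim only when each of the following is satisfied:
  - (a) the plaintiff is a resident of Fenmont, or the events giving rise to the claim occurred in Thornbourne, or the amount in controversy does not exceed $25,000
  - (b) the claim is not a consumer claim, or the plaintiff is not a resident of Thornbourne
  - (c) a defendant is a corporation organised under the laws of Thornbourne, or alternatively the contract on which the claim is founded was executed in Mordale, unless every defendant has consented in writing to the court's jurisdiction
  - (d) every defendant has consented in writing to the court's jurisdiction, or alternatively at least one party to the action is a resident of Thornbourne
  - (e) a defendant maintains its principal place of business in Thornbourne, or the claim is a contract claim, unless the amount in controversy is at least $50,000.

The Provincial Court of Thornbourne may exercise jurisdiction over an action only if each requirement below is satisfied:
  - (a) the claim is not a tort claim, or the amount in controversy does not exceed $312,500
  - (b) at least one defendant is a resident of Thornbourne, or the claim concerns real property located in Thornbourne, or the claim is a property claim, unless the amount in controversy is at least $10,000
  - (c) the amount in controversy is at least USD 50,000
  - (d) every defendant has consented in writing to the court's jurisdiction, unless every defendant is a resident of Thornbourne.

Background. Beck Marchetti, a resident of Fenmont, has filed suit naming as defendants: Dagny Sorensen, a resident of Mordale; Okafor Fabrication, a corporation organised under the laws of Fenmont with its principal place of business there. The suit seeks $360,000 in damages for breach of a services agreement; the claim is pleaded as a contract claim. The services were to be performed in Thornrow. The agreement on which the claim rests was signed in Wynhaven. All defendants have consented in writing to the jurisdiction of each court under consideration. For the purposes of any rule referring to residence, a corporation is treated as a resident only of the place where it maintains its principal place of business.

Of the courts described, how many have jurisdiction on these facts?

The Provincial Court of Wynhaven:
  (a) Every defendant has filed written consent, so one alternative holds. Condition met.
  (b) The amount in controversy is USD 360,000, which meets the USD 20,000 floor, so one alternative holds. Condition met.
  (c) The corporate defendant(s) are organised in Fenmont, not Wynhaven; the claim does not concern real property — no alternative holds. But the amount in controversy is 360,000 dollars, which meets the $100,000 floor, and the 'unless' clause therefore excuses the requirement. Condition met.
  (d) The claim is a contract claim, not a tort claim, so this disjunct is met. Met.
  → Every requirement is satisfied — jurisdiction.
The Thornbourne Regional Court:
  (a) The claim does not concern real property. Not satisfied.
  (b) The contract was executed in Wynhaven, not Thornbourne. However, every defendant has filed written consent, so the 'unless' proviso supplies this condition. Satisfied.
  (c) The operative events occurred in Thornrow, not Thornbourne. Fails.
  (d) Okafor Fabrication has its principal place of business in Fenmont, so one alternative holds. Met.
  (e) The amount in controversy is USD 360,000, which meets the 20,000 dollars floor. Met.
  → Not every requirement is met — no jurisdiction.
The Thornbourne Court of Common Pleas:
  (a) The plaintiff resides in Fenmont, which satisfies one of the alternatives. Satisfied.
  (b) The claim is a contract claim, not a consumer claim — that alternative is enough. Met.
  (c) The corporate defendant(s) are organised in Fenmont, not Thornbourne; the contract was executed in Wynhaven, not Mordale — every alternative fails. The proviso rescues it, though: every defendant has filed written consent. Condition met.
  (d) Every defendant has filed written consent, so this disjunct is met. Condition met.
  (e) The claim is a contract claim, so one alternative holds. Met.
  → Every requirement is satisfied — jurisdiction.
The Provincial Court of Thornbourne:
  (a) The claim is a contract claim, not a tort claim — that alternative is enough. Met.
  (b) No defendant resides in Thornbourne (they reside in Mordale, Fenmont); the claim does not concern real property; the claim is a contract claim, not a property claim — every alternative fails. The proviso rescues it, though: the amount in controversy is 360,000 dollars, which meets the USD 10,000 floor. Condition met.
  (c) The amount in controversy is 360,000 dollars, which meets the $50,000 floor. Condition met.
  (d) Every defendant has filed written consent. Satisfied.
  → Jurisdiction lies.
Courts with jurisdiction: the Provincial Court of Wynhaven, the Thornbourne Court of Common Pleas, the Provincial Court of Thornbourne — 3 in total.

3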